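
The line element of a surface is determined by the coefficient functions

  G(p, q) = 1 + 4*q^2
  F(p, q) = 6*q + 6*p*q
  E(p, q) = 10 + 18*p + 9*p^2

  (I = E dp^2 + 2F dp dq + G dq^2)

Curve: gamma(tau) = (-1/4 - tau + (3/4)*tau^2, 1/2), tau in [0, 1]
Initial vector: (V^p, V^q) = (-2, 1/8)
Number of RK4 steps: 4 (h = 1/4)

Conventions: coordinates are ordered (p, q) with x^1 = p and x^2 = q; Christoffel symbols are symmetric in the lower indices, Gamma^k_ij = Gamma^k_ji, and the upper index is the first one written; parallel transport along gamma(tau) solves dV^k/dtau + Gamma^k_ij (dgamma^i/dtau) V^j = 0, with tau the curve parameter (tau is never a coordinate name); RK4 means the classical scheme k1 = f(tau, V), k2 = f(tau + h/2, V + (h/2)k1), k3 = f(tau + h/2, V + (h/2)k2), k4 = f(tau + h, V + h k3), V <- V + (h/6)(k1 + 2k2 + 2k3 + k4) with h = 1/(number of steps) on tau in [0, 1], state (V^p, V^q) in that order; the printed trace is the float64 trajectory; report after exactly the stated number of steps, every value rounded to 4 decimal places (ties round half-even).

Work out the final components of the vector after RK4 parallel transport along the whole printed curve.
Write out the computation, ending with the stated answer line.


gamma'(tau) = (-1 + (3/2)*tau, 0); f(tau, V)^k = -Gamma^k_ij(gamma(tau)) gamma'^i(tau) V^j; h = 1/4; intermediate values shown to 6 dp
curve data and Christoffel symbols at the stage parameters:
  tau = 0.000000: gamma = (-0.250000, 0.500000), gamma' = (-1.000000, 0.000000); Gamma_ppp = 0.955752, Gamma_ppq = 0.000000, Gamma_pqq = 0.637168, Gamma_qpp = 0.424779, Gamma_qpq = 0.000000, Gamma_qqq = 0.283186
  tau = 0.125000: gamma = (-0.363281, 0.500000), gamma' = (-0.812500, 0.000000); Gamma_ppp = 1.014476, Gamma_ppq = 0.000000, Gamma_pqq = 0.676317, Gamma_qpp = 0.531096, Gamma_qpq = 0.000000, Gamma_qqq = 0.354064
  tau = 0.250000: gamma = (-0.453125, 0.500000), gamma' = (-0.625000, 0.000000); Gamma_ppp = 1.049071, Gamma_ppq = 0.000000, Gamma_pqq = 0.699381, Gamma_qpp = 0.639434, Gamma_qpq = 0.000000, Gamma_qqq = 0.426289
  tau = 0.375000: gamma = (-0.519531, 0.500000), gamma' = (-0.437500, 0.000000); Gamma_ppp = 1.060468, Gamma_ppq = 0.000000, Gamma_pqq = 0.706979, Gamma_qpp = 0.735718, Gamma_qpq = 0.000000, Gamma_qqq = 0.490478
  tau = 0.500000: gamma = (-0.562500, 0.500000), gamma' = (-0.250000, 0.000000); Gamma_ppp = 1.057712, Gamma_ppq = 0.000000, Gamma_pqq = 0.705142, Gamma_qpp = 0.805876, Gamma_qpq = 0.000000, Gamma_qqq = 0.537251
  tau = 0.625000: gamma = (-0.582031, 0.500000), gamma' = (-0.062500, 0.000000); Gamma_ppp = 1.053030, Gamma_ppq = 0.000000, Gamma_pqq = 0.702020, Gamma_qpp = 0.839800, Gamma_qpq = 0.000000, Gamma_qqq = 0.559866
  tau = 0.750000: gamma = (-0.578125, 0.500000), gamma' = (0.125000, 0.000000); Gamma_ppp = 1.054158, Gamma_ppq = 0.000000, Gamma_pqq = 0.702772, Gamma_qpp = 0.832915, Gamma_qpq = 0.000000, Gamma_qqq = 0.555277
  tau = 0.875000: gamma = (-0.550781, 0.500000), gamma' = (0.312500, 0.000000); Gamma_ppp = 1.059429, Gamma_ppq = 0.000000, Gamma_pqq = 0.706286, Gamma_qpp = 0.786127, Gamma_qpq = 0.000000, Gamma_qqq = 0.524085
  tau = 1.000000: gamma = (-0.500000, 0.500000), gamma' = (0.500000, 0.000000); Gamma_ppp = 1.058824, Gamma_ppq = 0.000000, Gamma_pqq = 0.705882, Gamma_qpp = 0.705882, Gamma_qpq = 0.000000, Gamma_qqq = 0.470588
step 0: V^p = -2.0000, V^q = 0.1250
step 1: k1 = (-1.911504, -0.849558), k2 = (-1.845471, -0.966136), k3 = (-1.838668, -0.962575), k4 = (-1.612729, -0.982996); V <- V + (h/6)(k1 + 2k2 + 2k3 + k4): V^p = -2.4539, V^q = -0.1121
step 2: k1 = (-1.608918, -0.980674), k2 = (-1.231785, -0.854572), k3 = (-1.209914, -0.839398), k4 = (-0.728852, -0.555316); V <- V + (h/6)(k1 + 2k2 + 2k3 + k4): V^p = -2.7547, V^q = -0.3172
step 3: k1 = (-0.728430, -0.554994), k2 = (-0.187294, -0.149368), k3 = (-0.182842, -0.145818), k4 = (0.369014, 0.291567); V <- V + (h/6)(k1 + 2k2 + 2k3 + k4): V^p = -2.8006, V^q = -0.3528
step 4: k1 = (0.369029, 0.291578), k2 = (0.911913, 0.676666), k3 = (0.889446, 0.659995), k4 = (1.364927, 0.909951); V <- V + (h/6)(k1 + 2k2 + 2k3 + k4): V^p = -2.5782, V^q = -0.1914

Answer: V^p = -2.5782, V^q = -0.1914


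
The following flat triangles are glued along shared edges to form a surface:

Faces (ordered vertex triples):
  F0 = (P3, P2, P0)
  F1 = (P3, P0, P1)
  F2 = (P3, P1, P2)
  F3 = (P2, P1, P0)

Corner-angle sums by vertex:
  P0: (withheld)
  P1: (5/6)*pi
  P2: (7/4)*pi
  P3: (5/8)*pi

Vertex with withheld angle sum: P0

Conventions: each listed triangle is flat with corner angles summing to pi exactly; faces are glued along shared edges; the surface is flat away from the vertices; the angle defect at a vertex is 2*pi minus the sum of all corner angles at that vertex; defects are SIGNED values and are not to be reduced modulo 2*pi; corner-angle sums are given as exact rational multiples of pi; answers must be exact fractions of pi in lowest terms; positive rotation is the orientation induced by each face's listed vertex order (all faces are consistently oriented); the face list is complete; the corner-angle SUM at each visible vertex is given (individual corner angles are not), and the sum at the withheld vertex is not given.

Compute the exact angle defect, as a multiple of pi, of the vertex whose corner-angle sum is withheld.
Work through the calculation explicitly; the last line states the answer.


V = 4, E = 6, F = 4; chi = V - E + F = 2
Gauss-Bonnet: total defect = 2*pi*chi = 4*pi; visible defects sum to (67/24)*pi

Answer: defect(P0) = (29/24)*pi


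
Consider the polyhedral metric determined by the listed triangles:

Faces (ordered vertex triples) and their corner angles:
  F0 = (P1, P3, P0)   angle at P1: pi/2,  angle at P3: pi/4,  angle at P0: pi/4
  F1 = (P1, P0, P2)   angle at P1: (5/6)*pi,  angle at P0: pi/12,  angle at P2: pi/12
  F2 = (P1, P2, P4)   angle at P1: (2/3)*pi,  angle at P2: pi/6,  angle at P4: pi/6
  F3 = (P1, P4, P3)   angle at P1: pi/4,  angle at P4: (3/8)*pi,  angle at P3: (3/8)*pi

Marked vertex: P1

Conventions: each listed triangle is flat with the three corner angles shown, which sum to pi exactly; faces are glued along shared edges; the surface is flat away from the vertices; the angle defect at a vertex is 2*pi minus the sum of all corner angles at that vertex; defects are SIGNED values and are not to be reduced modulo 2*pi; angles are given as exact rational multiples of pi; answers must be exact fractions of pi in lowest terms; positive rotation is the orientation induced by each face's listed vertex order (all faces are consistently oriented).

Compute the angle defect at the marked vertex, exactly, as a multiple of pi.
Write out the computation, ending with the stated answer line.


Sum of corner angles at P1: (9/4)*pi
defect = 2*pi - (9/4)*pi

Answer: defect(P1) = -pi/4


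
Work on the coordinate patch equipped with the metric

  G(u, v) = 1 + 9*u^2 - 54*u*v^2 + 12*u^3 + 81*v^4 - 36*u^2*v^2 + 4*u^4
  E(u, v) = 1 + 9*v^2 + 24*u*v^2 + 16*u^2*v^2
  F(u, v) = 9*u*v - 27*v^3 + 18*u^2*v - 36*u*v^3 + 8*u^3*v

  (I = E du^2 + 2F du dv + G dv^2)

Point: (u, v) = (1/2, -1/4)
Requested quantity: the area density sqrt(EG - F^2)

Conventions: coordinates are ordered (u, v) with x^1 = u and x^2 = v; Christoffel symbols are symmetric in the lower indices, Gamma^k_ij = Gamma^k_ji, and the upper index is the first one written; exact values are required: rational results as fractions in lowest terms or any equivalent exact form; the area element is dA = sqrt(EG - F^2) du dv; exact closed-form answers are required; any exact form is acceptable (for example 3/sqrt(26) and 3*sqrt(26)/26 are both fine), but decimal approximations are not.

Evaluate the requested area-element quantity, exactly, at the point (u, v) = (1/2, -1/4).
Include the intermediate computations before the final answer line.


E = 41/16, F = -115/64, G = 785/256; EG - F^2 = 1185/256

Answer: sqrt(EG - F^2) = sqrt(1185)/16


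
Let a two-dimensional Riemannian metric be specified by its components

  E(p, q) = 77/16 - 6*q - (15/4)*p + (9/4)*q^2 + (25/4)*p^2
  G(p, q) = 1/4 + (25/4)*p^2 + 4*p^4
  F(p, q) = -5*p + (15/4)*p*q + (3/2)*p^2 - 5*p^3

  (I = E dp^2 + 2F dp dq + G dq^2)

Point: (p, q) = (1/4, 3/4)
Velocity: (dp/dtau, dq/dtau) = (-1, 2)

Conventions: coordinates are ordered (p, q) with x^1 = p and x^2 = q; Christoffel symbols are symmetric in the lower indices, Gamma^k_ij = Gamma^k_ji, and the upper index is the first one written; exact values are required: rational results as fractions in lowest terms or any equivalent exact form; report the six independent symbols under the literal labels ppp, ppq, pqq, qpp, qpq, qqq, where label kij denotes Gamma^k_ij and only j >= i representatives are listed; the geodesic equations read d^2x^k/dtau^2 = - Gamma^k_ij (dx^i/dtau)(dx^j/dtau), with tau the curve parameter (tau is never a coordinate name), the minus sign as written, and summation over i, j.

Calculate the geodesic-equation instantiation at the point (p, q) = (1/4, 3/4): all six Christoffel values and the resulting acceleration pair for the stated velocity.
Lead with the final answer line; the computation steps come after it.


Answer: Gamma_ppp = -197/101, Gamma_ppq = 9/101, Gamma_pqq = -126/101, Gamma_qpp = -323/101, Gamma_qpq = 267/101, Gamma_qqq = -102/101; accelerations (d^2p/dtau^2, d^2q/dtau^2) = (737/101, 1799/101)

E = 33/32, F = -17/32, G = 21/32 at the point
E_p = -5/8, E_q = -21/8, F_p = -19/8, F_q = 15/16, G_p = 27/8, G_q = 0
EG - F^2 = 101/256;  g^inv = (256/101) * [[21/32, 17/32], [17/32, 33/32]]
first-kind symbols [ij,l] = (1/2)(d_i g_jl + d_j g_il - d_l g_ij): [pp,p] = E_p/2 = -5/16, [pp,q] = F_p - E_q/2 = -17/16, [pq,p] = E_q/2 = -21/16, [pq,q] = G_p/2 = 27/16, [qq,p] = F_q - G_p/2 = -3/4, [qq,q] = G_q/2 = 0
Gamma^p_ij = (G*[ij,p] - F*[ij,q])/(EG - F^2), Gamma^q_ij = (E*[ij,q] - F*[ij,p])/(EG - F^2)
Gamma_ppp = -197/101, Gamma_ppq = 9/101, Gamma_pqq = -126/101, Gamma_qpp = -323/101, Gamma_qpq = 267/101, Gamma_qqq = -102/101
d^2p/dtau^2 = -(Gamma_ppp*(-1)^2 + 2*Gamma_ppq*(-1)*(2) + Gamma_pqq*(2)^2) = 737/101
d^2q/dtau^2 = -(Gamma_qpp*(-1)^2 + 2*Gamma_qpq*(-1)*(2) + Gamma_qqq*(2)^2) = 1799/101


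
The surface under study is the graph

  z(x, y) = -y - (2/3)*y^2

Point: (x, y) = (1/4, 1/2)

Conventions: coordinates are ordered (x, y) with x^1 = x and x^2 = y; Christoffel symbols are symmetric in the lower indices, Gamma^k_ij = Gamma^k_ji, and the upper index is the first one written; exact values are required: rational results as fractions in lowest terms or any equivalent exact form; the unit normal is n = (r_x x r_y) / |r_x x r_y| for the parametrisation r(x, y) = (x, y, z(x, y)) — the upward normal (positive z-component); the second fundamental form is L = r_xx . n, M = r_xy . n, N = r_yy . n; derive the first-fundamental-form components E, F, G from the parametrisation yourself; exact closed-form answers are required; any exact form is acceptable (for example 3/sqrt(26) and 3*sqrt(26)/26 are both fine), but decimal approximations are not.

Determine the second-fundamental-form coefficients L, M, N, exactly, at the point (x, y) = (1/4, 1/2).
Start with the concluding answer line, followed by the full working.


Answer: L = 0, M = 0, N = -2*sqrt(34)/17

z_x = 0, z_y = -5/3, z_xx = 0, z_xy = 0, z_yy = -4/3
E = 1, F = 0, G = 34/9; answer radicand W^2 = 34/9
unnormalised second-form numerators: l = 0, m = 0, n = -4/3; L = l/sqrt(34/9), and similarly M = m/sqrt(W^2), N = n/sqrt(W^2)


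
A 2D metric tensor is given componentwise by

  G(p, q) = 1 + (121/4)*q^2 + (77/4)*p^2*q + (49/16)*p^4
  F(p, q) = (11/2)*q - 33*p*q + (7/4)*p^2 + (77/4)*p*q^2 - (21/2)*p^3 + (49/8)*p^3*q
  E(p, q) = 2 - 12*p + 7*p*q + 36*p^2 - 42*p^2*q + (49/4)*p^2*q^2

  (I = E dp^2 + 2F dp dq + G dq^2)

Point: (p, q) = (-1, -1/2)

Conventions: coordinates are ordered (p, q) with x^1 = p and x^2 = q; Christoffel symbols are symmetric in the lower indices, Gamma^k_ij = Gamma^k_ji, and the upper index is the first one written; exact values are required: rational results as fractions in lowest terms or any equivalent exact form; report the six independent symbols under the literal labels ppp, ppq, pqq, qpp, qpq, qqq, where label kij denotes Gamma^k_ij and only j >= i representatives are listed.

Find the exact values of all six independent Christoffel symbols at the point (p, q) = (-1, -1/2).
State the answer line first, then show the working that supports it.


Answer: Gamma_ppp = -1085/1257, Gamma_ppq = -490/1257, Gamma_pqq = 770/1257, Gamma_qpp = 124/1257, Gamma_qpq = 56/1257, Gamma_qqq = -88/1257

E = 1241/16, F = -35/4, G = 2 at the point
E_p = -1085/8, E_q = -245/4, F_p = -183/8, F_q = 413/8, G_p = 7, G_q = -11
EG - F^2 = 1257/16;  g^inv = (16/1257) * [[2, 35/4], [35/4, 1241/16]]
first-kind symbols [ij,l] = (1/2)(d_i g_jl + d_j g_il - d_l g_ij): [pp,p] = E_p/2 = -1085/16, [pp,q] = F_p - E_q/2 = 31/4, [pq,p] = E_q/2 = -245/8, [pq,q] = G_p/2 = 7/2, [qq,p] = F_q - G_p/2 = 385/8, [qq,q] = G_q/2 = -11/2
Gamma^p_ij = (G*[ij,p] - F*[ij,q])/(EG - F^2), Gamma^q_ij = (E*[ij,q] - F*[ij,p])/(EG - F^2)


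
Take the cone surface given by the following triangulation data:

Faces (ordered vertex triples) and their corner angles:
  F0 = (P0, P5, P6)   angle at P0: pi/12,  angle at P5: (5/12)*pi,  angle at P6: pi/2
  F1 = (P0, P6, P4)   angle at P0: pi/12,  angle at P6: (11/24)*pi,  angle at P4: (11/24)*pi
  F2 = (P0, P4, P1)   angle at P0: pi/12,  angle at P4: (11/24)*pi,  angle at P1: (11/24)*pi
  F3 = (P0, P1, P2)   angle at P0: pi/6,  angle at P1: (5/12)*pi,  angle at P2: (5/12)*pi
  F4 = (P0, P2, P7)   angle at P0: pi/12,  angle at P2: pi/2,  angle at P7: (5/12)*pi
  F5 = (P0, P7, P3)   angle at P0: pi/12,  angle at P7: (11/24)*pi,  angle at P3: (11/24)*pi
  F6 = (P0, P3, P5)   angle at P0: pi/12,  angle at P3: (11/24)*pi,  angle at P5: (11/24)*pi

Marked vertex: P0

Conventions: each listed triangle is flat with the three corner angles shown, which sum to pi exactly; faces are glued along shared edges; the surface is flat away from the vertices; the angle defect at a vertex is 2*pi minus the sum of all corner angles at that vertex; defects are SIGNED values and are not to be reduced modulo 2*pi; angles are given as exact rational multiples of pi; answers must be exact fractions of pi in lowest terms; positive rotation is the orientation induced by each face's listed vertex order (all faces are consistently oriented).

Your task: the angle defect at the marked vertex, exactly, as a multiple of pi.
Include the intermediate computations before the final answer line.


Sum of corner angles at P0: (2/3)*pi
defect = 2*pi - (2/3)*pi

Answer: defect(P0) = (4/3)*pi


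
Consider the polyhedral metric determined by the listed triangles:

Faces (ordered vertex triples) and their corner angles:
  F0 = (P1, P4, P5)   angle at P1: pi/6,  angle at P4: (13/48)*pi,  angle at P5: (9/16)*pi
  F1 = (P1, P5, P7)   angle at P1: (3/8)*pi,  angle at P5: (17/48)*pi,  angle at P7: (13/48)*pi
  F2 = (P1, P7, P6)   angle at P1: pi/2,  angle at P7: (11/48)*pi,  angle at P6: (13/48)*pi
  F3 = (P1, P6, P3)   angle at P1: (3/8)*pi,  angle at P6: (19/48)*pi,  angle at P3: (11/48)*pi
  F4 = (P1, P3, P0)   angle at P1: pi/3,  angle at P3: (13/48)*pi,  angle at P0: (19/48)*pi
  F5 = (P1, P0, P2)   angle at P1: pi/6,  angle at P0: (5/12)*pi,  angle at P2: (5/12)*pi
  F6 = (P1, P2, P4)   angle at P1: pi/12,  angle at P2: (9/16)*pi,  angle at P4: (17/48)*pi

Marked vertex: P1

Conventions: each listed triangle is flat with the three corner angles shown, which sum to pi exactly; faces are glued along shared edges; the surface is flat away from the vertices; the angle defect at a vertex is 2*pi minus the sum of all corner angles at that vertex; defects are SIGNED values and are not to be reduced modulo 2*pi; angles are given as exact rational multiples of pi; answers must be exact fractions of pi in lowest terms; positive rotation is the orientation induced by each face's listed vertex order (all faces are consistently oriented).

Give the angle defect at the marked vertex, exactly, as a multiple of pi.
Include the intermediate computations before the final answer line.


Sum of corner angles at P1: 2*pi
defect = 2*pi - 2*pi

Answer: defect(P1) = 0


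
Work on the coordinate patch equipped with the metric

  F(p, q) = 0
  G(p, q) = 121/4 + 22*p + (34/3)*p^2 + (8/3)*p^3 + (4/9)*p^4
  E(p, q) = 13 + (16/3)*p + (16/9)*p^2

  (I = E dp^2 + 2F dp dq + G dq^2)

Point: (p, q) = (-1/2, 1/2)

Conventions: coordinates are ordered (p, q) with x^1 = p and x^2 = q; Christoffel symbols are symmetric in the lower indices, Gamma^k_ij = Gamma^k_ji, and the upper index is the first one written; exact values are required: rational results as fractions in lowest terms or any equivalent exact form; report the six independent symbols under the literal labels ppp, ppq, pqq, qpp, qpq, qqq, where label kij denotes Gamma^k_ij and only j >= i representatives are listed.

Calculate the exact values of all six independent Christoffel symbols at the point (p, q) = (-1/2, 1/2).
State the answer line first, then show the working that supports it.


Answer: Gamma_ppp = 16/97, Gamma_ppq = 0, Gamma_pqq = -56/97, Gamma_qpp = 0, Gamma_qpq = 2/7, Gamma_qqq = 0

E = 97/9, F = 0, G = 196/9 at the point
E_p = 32/9, E_q = 0, F_p = 0, F_q = 0, G_p = 112/9, G_q = 0
EG - F^2 = 19012/81;  g^inv = (81/19012) * [[196/9, 0], [0, 97/9]]
first-kind symbols [ij,l] = (1/2)(d_i g_jl + d_j g_il - d_l g_ij): [pp,p] = E_p/2 = 16/9, [pp,q] = F_p - E_q/2 = 0, [pq,p] = E_q/2 = 0, [pq,q] = G_p/2 = 56/9, [qq,p] = F_q - G_p/2 = -56/9, [qq,q] = G_q/2 = 0
Gamma^p_ij = (G*[ij,p] - F*[ij,q])/(EG - F^2), Gamma^q_ij = (E*[ij,q] - F*[ij,p])/(EG - F^2)


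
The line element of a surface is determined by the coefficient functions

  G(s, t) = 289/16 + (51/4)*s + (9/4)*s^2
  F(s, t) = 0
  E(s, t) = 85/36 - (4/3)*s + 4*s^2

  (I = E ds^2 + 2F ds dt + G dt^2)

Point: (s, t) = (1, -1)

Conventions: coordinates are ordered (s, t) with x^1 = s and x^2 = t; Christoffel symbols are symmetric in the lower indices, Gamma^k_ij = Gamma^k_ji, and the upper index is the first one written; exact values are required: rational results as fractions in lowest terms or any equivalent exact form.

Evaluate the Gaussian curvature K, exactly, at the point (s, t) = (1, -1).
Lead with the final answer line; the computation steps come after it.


Answer: K = 25920/753503

E = 181/36, F = 0, G = 529/16, EG - F^2 = 95749/576 at the point
E_s = 20/3, E_t = 0, F_s = 0, F_t = 0, G_s = 69/4, G_t = 0
E_tt = 0, F_st = 0, G_ss = 9/2
K follows from Brioschi's formula, (det M1 - det M2)/(EG - F^2)^2.
M1 = [[-E_tt/2 + F_st - G_ss/2, E_s/2, F_s - E_t/2], [F_t - G_s/2, E, F], [G_t/2, F, G]] = [[-9/4, 10/3, 0], [-69/8, 181/36, 0], [0, 0, 529/16]]; det M1 = 147591/256
M2 = [[0, E_t/2, G_s/2], [E_t/2, E, F], [G_s/2, F, G]] = [[0, 0, 69/8], [0, 181/36, 0], [69/8, 0, 529/16]]; det M2 = -95749/256
det M1 - det M2 = 60835/64; K = 60835/64 / (95749/576)^2 = 25920/753503


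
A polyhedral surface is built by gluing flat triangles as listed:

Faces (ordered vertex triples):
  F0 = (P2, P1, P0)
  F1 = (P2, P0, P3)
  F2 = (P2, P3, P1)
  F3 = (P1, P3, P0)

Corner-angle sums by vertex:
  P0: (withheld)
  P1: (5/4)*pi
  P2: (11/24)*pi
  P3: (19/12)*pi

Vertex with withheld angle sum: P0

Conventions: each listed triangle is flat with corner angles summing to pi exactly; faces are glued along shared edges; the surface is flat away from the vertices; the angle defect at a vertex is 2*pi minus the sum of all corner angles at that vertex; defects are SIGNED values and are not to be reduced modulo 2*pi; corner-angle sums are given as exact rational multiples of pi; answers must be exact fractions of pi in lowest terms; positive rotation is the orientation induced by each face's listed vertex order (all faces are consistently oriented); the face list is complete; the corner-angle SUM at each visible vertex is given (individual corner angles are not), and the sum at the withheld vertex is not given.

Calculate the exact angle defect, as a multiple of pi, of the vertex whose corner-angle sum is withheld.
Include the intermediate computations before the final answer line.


V = 4, E = 6, F = 4; chi = V - E + F = 2
Gauss-Bonnet: total defect = 2*pi*chi = 4*pi; visible defects sum to (65/24)*pi

Answer: defect(P0) = (31/24)*pi


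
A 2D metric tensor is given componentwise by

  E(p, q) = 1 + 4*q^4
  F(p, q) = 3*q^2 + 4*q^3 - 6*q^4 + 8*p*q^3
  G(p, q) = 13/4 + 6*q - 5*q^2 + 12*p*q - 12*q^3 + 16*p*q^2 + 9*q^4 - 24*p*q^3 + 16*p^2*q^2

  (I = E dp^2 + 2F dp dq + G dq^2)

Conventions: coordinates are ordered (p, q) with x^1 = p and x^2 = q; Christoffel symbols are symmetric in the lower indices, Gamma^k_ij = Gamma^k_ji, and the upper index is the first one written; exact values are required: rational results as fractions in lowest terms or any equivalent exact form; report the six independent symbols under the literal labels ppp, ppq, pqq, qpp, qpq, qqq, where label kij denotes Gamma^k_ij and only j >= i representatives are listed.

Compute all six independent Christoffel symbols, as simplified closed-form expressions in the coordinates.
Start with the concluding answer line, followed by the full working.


Answer: Gamma_ppp = 0, Gamma_ppq = 32*q^3/(64*p^2*q^2 - 96*p*q^3 + 64*p*q^2 + 48*p*q + 52*q^4 - 48*q^3 - 20*q^2 + 24*q + 13), Gamma_pqq = (32*p*q^2 - 48*q^3 + 16*q^2)/(64*p^2*q^2 - 96*p*q^3 + 64*p*q^2 + 48*p*q + 52*q^4 - 48*q^3 - 20*q^2 + 24*q + 13), Gamma_qpp = 0, Gamma_qpq = (64*p*q^2 - 48*q^3 + 32*q^2 + 24*q)/(64*p^2*q^2 - 96*p*q^3 + 64*p*q^2 + 48*p*q + 52*q^4 - 48*q^3 - 20*q^2 + 24*q + 13), Gamma_qqq = (64*p^2*q - 144*p*q^2 + 64*p*q + 24*p + 72*q^3 - 72*q^2 - 20*q + 12)/(64*p^2*q^2 - 96*p*q^3 + 64*p*q^2 + 48*p*q + 52*q^4 - 48*q^3 - 20*q^2 + 24*q + 13)

E = 1 + 4*q^4; F = 3*q^2 + 4*q^3 - 6*q^4 + 8*p*q^3; G = 13/4 + 6*q - 5*q^2 + 12*p*q - 12*q^3 + 16*p*q^2 + 9*q^4 - 24*p*q^3 + 16*p^2*q^2
Gamma^k_ij = (1/2) g^{kl} (d_i g_jl + d_j g_il - d_l g_ij), with g^inv = (1/(EG-F^2)) [[G, -F], [-F, E]]
first partials: E_p = 0, E_q = 16*q^3, F_p = 8*q^3, F_q = 6*q + 12*q^2 - 24*q^3 + 24*p*q^2, G_p = 12*q + 16*q^2 - 24*q^3 + 32*p*q^2, G_q = 6 - 10*q + 12*p - 36*q^2 + 32*p*q + 36*q^3 - 72*p*q^2 + 32*p^2*q
D = EG - F^2 = 13/4 + 6*q - 5*q^2 + 12*p*q - 12*q^3 + 16*p*q^2 + 13*q^4 - 24*p*q^3 + 16*p^2*q^2
expanded: Gamma^p_pp = (G E_p - 2F F_p + F E_q)/(2D), Gamma^p_pq = (G E_q - F G_p)/(2D), Gamma^p_qq = (2G F_q - G G_p - F G_q)/(2D), Gamma^q_pp = (2E F_p - E E_q - F E_p)/(2D), Gamma^q_pq = (E G_p - F E_q)/(2D), Gamma^q_qq = (E G_q - 2F F_q + F G_p)/(2D); substitute and cancel common factors


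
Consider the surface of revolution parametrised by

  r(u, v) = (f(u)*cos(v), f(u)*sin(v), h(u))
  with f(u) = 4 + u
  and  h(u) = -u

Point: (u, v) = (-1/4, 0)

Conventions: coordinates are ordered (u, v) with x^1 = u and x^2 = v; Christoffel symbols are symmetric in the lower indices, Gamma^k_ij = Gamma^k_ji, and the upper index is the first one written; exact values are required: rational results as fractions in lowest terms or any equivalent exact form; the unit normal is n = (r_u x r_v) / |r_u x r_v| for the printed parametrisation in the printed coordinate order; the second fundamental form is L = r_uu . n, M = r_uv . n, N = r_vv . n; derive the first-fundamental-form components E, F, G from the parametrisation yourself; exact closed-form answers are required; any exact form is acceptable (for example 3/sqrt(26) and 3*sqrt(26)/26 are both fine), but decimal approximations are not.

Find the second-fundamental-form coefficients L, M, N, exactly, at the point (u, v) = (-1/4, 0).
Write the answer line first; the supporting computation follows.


Answer: L = 0, M = 0, N = -15*sqrt(2)/8

f = 15/4, f' = 1, f'' = 0, h' = -1, h'' = 0
E = 2, F = 0, G = 225/16; answer radicand W^2 = 2
unnormalised second-form numerators: l = 0, m = 0, n = -15/4; L = l/sqrt(2), and similarly M = m/sqrt(W^2), N = n/sqrt(W^2)


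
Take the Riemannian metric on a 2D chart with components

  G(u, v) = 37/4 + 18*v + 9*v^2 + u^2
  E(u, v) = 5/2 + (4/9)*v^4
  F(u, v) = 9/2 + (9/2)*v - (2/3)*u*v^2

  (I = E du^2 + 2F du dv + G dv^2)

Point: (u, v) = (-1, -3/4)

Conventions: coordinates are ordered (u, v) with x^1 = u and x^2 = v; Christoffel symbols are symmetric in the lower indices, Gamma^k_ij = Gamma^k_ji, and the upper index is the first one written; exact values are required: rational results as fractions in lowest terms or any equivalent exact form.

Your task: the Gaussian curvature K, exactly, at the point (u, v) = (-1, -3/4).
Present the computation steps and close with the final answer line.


E = 169/64, F = 3/2, G = 29/16, EG - F^2 = 2597/1024 at the point
E_u = 0, E_v = -3/4, F_u = -3/8, F_v = 7/2, G_u = -2, G_v = 9/2
E_vv = 3, F_uv = 1, G_uu = 2
Evaluate Brioschi's two determinant matrices M1, M2 and divide by (EG - F^2)^2.
M1 = [[-E_vv/2 + F_uv - G_uu/2, E_u/2, F_u - E_v/2], [F_v - G_u/2, E, F], [G_v/2, F, G]] = [[-3/2, 0, 0], [9/2, 169/64, 3/2], [9/4, 3/2, 29/16]]; det M1 = -7791/2048
M2 = [[0, E_v/2, G_u/2], [E_v/2, E, F], [G_u/2, F, G]] = [[0, -3/8, -1], [-3/8, 169/64, 3/2], [-1, 3/2, 29/16]]; det M2 = -1813/1024
det M1 - det M2 = -4165/2048; K = -4165/2048 / (2597/1024)^2 = -43520/137641

Answer: K = -43520/137641


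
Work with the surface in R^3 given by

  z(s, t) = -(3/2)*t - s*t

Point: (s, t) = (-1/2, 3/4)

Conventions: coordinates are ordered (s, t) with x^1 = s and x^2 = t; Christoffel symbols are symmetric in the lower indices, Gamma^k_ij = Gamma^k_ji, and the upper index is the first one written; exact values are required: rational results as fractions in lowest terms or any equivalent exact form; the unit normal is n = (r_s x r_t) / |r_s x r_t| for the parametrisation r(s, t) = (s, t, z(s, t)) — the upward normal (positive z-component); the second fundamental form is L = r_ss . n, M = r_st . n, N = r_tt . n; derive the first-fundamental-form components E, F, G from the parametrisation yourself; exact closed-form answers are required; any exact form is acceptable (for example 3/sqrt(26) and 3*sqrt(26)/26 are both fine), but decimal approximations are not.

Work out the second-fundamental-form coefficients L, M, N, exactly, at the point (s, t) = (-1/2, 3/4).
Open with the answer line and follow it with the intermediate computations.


Answer: L = 0, M = -4*sqrt(41)/41, N = 0

z_s = -3/4, z_t = -1, z_ss = 0, z_st = -1, z_tt = 0
E = 25/16, F = 3/4, G = 2; answer radicand W^2 = 41/16
unnormalised second-form numerators: l = 0, m = -1, n = 0; L = l/sqrt(41/16), and similarly M = m/sqrt(W^2), N = n/sqrt(W^2)


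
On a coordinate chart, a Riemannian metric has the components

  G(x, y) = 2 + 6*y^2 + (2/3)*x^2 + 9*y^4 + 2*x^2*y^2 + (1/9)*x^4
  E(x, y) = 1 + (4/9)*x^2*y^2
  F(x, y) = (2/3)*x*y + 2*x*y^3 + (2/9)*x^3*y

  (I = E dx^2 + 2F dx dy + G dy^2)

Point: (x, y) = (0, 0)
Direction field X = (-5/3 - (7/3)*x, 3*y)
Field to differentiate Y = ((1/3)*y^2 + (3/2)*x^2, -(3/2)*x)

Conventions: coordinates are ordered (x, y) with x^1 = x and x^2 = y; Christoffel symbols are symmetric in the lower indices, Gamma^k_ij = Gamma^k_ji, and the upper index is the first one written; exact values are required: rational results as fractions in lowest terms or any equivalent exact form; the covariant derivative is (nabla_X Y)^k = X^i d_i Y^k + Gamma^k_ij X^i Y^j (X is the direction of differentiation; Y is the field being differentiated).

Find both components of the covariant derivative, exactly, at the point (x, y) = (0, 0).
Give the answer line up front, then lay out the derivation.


Answer: (nabla_X Y)^x = 0, (nabla_X Y)^y = 5/2

E = 1, F = 0, G = 2 at the point
E_x = 0, E_y = 0, F_x = 0, F_y = 0, G_x = 0, G_y = 0
EG - F^2 = 2;  g^inv = (1/2) * [[2, 0], [0, 1]]
first-kind symbols [ij,l] = (1/2)(d_i g_jl + d_j g_il - d_l g_ij): [xx,x] = E_x/2 = 0, [xx,y] = F_x - E_y/2 = 0, [xy,x] = E_y/2 = 0, [xy,y] = G_x/2 = 0, [yy,x] = F_y - G_x/2 = 0, [yy,y] = G_y/2 = 0
Gamma^x_ij = (G*[ij,x] - F*[ij,y])/(EG - F^2), Gamma^y_ij = (E*[ij,y] - F*[ij,x])/(EG - F^2)
Gamma_xxx = 0, Gamma_xxy = 0, Gamma_xyy = 0, Gamma_yxx = 0, Gamma_yxy = 0, Gamma_yyy = 0
X = (-5/3, 0), Y = (0, 0) at the point


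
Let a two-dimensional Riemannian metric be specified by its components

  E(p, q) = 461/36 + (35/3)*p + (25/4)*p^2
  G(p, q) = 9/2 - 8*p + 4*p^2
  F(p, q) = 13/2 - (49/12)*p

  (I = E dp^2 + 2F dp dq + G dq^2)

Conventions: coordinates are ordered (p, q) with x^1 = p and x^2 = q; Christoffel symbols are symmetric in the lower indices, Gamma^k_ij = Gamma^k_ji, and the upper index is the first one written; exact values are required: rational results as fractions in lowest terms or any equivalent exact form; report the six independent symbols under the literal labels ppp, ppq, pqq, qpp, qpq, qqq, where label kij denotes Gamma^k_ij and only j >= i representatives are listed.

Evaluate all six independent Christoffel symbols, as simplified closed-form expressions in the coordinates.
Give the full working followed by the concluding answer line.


E = 461/36 + (35/3)*p + (25/4)*p^2; F = 13/2 - (49/12)*p; G = 9/2 - 8*p + 4*p^2
Gamma^k_ij = (1/2) g^{kl} (d_i g_jl + d_j g_il - d_l g_ij), with g^inv = (1/(EG-F^2)) [[G, -F], [-F, E]]
first partials: E_p = 35/3 + (25/2)*p, E_q = 0, F_p = -49/12, F_q = 0, G_p = -8 + 8*p, G_q = 0
D = EG - F^2 = 123/8 + (113/36)*p - (4415/144)*p^2 - (10/3)*p^3 + 25*p^4
expanded: Gamma^p_pp = (G E_p - 2F F_p + F E_q)/(2D), Gamma^p_pq = (G E_q - F G_p)/(2D), Gamma^p_qq = (2G F_q - G G_p - F G_q)/(2D), Gamma^q_pp = (2E F_p - E E_q - F E_p)/(2D), Gamma^q_pq = (E G_p - F E_q)/(2D), Gamma^q_qq = (E G_q - 2F F_q + F G_p)/(2D); substitute and cancel common factors

Answer: Gamma_ppp = (3600*p^3 - 3840*p^2 - 5071*p + 7602)/(3600*p^4 - 480*p^3 - 4415*p^2 + 452*p + 2214), Gamma_ppq = (2352*p^2 - 6096*p + 3744)/(3600*p^4 - 480*p^3 - 4415*p^2 + 452*p + 2214), Gamma_pqq = (-2304*p^3 + 6912*p^2 - 7200*p + 2592)/(3600*p^4 - 480*p^3 - 4415*p^2 + 452*p + 2214), Gamma_qpp = (-27840*p - 38969)/(10800*p^4 - 1440*p^3 - 13245*p^2 + 1356*p + 6642), Gamma_qpq = (3600*p^3 + 3120*p^2 + 656*p - 7376)/(3600*p^4 - 480*p^3 - 4415*p^2 + 452*p + 2214), Gamma_qqq = (-2352*p^2 + 6096*p - 3744)/(3600*p^4 - 480*p^3 - 4415*p^2 + 452*p + 2214)


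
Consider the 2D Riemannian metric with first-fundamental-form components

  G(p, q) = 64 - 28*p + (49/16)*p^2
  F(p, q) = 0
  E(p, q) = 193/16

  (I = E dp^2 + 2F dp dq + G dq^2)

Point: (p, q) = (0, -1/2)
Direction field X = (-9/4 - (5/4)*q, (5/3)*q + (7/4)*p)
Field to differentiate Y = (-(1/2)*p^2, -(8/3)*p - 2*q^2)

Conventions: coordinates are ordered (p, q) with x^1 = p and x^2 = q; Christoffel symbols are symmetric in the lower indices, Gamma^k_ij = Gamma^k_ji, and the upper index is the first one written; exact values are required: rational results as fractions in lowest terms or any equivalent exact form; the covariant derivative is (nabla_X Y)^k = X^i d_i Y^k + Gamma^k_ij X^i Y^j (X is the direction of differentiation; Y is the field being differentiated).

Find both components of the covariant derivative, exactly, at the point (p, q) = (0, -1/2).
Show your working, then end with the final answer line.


E = 193/16, F = 0, G = 64 at the point
E_p = 0, E_q = 0, F_p = 0, F_q = 0, G_p = -28, G_q = 0
EG - F^2 = 772;  g^inv = (1/772) * [[64, 0], [0, 193/16]]
first-kind symbols [ij,l] = (1/2)(d_i g_jl + d_j g_il - d_l g_ij): [pp,p] = E_p/2 = 0, [pp,q] = F_p - E_q/2 = 0, [pq,p] = E_q/2 = 0, [pq,q] = G_p/2 = -14, [qq,p] = F_q - G_p/2 = 14, [qq,q] = G_q/2 = 0
Gamma^p_ij = (G*[ij,p] - F*[ij,q])/(EG - F^2), Gamma^q_ij = (E*[ij,q] - F*[ij,p])/(EG - F^2)
Gamma_ppp = 0, Gamma_ppq = 0, Gamma_pqq = 224/193, Gamma_qpp = 0, Gamma_qpq = -7/32, Gamma_qqq = 0
X = (-13/8, -5/6), Y = (0, -1/2) at the point

Answer: (nabla_X Y)^p = 280/579, (nabla_X Y)^q = 3823/1536


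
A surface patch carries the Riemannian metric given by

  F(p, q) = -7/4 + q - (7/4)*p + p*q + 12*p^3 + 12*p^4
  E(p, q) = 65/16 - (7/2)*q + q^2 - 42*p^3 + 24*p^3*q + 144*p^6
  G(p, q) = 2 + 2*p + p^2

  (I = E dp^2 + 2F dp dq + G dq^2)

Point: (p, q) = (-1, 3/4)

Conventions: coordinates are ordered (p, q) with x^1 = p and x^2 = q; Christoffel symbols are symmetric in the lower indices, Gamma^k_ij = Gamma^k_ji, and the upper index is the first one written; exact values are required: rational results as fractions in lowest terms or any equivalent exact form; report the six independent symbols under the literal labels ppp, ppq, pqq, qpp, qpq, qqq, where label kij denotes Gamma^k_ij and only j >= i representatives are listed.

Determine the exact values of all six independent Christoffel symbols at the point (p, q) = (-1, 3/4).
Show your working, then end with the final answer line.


E = 170, F = 0, G = 1 at the point
E_p = -936, E_q = -26, F_p = -13, F_q = 0, G_p = 0, G_q = 0
EG - F^2 = 170;  g^inv = (1/170) * [[1, 0], [0, 170]]
first-kind symbols [ij,l] = (1/2)(d_i g_jl + d_j g_il - d_l g_ij): [pp,p] = E_p/2 = -468, [pp,q] = F_p - E_q/2 = 0, [pq,p] = E_q/2 = -13, [pq,q] = G_p/2 = 0, [qq,p] = F_q - G_p/2 = 0, [qq,q] = G_q/2 = 0
Gamma^p_ij = (G*[ij,p] - F*[ij,q])/(EG - F^2), Gamma^q_ij = (E*[ij,q] - F*[ij,p])/(EG - F^2)

Answer: Gamma_ppp = -234/85, Gamma_ppq = -13/170, Gamma_pqq = 0, Gamma_qpp = 0, Gamma_qpq = 0, Gamma_qqq = 0


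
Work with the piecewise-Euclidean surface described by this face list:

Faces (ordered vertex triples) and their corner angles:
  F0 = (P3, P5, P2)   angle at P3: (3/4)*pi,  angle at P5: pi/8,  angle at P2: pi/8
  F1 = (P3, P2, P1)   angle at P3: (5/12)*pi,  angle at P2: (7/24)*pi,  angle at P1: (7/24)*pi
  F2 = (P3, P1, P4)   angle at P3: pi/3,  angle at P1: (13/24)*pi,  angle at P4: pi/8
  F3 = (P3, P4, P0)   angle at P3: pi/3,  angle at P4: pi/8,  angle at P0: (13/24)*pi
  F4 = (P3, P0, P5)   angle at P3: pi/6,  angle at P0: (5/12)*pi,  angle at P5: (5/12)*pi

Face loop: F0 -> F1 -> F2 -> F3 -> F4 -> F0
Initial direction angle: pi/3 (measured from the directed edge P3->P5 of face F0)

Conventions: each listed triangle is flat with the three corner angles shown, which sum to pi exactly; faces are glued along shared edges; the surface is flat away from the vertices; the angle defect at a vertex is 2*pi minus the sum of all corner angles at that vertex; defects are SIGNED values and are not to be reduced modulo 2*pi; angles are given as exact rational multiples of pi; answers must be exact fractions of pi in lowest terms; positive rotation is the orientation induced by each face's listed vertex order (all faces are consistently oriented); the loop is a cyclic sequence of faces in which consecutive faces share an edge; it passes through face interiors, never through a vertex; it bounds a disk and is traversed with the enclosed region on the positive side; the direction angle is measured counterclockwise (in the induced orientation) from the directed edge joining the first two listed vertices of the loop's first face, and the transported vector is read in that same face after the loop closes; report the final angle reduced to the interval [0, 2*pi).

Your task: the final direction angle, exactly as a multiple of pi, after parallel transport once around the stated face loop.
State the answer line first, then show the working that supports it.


Answer: final direction angle = pi/3

enclosed vertex P3: corner angles sum to 2*pi, defect = 2*pi - 2*pi = 0
transport around the loop rotates by the sum of enclosed defects; add to the initial angle mod 2*pi
final angle = pi/3 + 0 = pi/3 (mod 2*pi)


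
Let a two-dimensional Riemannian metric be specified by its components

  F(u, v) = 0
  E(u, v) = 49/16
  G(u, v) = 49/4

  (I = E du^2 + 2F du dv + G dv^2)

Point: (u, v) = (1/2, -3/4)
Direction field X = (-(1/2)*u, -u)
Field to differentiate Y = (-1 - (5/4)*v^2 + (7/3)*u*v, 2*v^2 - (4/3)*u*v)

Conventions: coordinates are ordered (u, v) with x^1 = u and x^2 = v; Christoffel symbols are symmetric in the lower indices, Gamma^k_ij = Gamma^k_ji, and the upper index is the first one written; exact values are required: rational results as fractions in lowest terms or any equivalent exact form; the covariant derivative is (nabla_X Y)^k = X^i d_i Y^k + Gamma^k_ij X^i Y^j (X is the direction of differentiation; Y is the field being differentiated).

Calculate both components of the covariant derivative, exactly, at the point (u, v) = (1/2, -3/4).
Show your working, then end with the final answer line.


E = 49/16, F = 0, G = 49/4 at the point
E_u = 0, E_v = 0, F_u = 0, F_v = 0, G_u = 0, G_v = 0
EG - F^2 = 2401/64;  g^inv = (64/2401) * [[49/4, 0], [0, 49/16]]
first-kind symbols [ij,l] = (1/2)(d_i g_jl + d_j g_il - d_l g_ij): [uu,u] = E_u/2 = 0, [uu,v] = F_u - E_v/2 = 0, [uv,u] = E_v/2 = 0, [uv,v] = G_u/2 = 0, [vv,u] = F_v - G_u/2 = 0, [vv,v] = G_v/2 = 0
Gamma^u_ij = (G*[ij,u] - F*[ij,v])/(EG - F^2), Gamma^v_ij = (E*[ij,v] - F*[ij,u])/(EG - F^2)
Gamma_uuu = 0, Gamma_uuv = 0, Gamma_uvv = 0, Gamma_vuu = 0, Gamma_vuv = 0, Gamma_vvv = 0
X = (-1/4, -1/2), Y = (-165/64, 13/8) at the point

Answer: (nabla_X Y)^u = -13/12, (nabla_X Y)^v = 19/12


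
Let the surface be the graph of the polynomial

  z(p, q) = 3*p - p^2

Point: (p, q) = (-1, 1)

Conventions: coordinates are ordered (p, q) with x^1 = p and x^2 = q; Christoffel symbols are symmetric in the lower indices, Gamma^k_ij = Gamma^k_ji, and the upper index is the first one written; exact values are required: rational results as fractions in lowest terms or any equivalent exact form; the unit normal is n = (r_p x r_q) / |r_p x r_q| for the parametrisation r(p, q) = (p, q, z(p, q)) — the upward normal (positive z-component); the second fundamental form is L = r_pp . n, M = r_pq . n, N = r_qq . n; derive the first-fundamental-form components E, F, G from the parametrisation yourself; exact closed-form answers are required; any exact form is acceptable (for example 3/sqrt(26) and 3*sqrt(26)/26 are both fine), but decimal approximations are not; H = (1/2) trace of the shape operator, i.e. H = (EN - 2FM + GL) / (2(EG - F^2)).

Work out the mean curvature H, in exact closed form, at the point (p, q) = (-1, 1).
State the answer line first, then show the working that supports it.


Answer: H = -sqrt(26)/676

z_p = 5, z_q = 0, z_pp = -2, z_pq = 0, z_qq = 0
E = 26, F = 0, G = 1; answer radicand W^2 = 26
unnormalised second-form numerators: l = -2, m = 0, n = 0; L = l/sqrt(26), and similarly M = m/sqrt(W^2), N = n/sqrt(W^2)
H = (E*n - 2*F*m + G*l) / (2*(EG - F^2)*sqrt(W^2)); E*n - 2*F*m + G*l = -2, EG - F^2 = 26, so H = (-1/26)/sqrt(26)


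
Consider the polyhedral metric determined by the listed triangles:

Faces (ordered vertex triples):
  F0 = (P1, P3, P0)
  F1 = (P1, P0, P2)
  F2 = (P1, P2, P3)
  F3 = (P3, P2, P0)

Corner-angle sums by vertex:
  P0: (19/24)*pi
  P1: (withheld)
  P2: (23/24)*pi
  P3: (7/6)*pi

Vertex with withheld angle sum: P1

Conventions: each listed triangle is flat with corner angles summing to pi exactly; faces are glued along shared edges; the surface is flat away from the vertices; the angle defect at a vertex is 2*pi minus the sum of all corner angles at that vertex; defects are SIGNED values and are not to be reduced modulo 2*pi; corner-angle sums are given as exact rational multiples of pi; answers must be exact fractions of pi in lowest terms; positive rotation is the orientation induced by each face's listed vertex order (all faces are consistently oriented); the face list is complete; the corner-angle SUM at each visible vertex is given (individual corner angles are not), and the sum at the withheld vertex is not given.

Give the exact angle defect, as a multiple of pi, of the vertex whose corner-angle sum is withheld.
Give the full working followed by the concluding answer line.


V = 4, E = 6, F = 4; chi = V - E + F = 2
Gauss-Bonnet: total defect = 2*pi*chi = 4*pi; visible defects sum to (37/12)*pi

Answer: defect(P1) = (11/12)*pi


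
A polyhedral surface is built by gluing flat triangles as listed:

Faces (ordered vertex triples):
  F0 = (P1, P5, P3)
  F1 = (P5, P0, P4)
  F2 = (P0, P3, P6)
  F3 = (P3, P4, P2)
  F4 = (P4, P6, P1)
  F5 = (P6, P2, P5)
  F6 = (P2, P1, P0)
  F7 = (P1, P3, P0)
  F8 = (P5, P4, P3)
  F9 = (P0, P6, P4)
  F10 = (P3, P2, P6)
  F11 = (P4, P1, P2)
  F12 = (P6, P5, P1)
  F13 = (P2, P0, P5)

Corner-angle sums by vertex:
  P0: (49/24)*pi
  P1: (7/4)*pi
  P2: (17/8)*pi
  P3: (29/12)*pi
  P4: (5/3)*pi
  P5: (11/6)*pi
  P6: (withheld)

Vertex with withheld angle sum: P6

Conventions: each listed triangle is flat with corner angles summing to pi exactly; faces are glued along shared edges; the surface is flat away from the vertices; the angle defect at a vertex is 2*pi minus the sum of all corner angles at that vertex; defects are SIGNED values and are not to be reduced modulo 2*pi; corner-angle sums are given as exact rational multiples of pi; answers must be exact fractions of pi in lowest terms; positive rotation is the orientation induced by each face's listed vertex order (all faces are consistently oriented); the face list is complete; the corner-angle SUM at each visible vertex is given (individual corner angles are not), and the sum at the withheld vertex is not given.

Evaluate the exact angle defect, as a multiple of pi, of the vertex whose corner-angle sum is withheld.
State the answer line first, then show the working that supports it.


Answer: defect(P6) = -pi/6

V = 7, E = 21, F = 14; chi = V - E + F = 0
Gauss-Bonnet: total defect = 2*pi*chi = 0; visible defects sum to pi/6
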